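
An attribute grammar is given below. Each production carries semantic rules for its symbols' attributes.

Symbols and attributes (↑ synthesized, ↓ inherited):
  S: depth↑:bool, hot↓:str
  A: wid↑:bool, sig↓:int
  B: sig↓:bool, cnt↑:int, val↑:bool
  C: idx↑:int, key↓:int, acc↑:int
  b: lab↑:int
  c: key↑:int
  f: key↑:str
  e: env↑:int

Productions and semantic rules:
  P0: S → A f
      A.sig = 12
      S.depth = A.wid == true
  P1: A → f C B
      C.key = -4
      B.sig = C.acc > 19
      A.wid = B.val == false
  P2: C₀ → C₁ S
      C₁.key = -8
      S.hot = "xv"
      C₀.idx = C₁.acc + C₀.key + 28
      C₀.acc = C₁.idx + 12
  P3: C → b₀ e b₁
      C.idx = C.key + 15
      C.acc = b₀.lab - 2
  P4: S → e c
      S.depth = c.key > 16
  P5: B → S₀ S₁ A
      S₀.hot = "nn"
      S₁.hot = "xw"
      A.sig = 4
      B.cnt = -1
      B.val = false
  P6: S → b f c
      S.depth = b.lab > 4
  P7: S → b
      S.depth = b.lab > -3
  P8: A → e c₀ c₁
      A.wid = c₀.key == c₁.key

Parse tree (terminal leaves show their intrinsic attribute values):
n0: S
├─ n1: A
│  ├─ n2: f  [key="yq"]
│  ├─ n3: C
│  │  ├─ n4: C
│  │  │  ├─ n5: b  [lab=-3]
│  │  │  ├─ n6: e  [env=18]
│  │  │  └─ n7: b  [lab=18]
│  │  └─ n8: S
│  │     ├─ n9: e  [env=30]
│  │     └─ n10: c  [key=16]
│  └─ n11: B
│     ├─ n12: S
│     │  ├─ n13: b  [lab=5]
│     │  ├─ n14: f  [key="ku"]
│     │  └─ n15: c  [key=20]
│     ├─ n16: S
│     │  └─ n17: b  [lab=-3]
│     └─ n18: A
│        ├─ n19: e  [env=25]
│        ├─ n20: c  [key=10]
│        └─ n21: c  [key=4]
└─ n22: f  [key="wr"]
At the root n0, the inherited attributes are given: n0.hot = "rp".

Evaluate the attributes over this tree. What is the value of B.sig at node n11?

1. n0.hot = "rp"  [given at root]
2. n1.sig = 12  [12]
3. n2.key = "yq"  [terminal]
4. n3.key = -4  [-4]
5. n4.key = -8  [-8]
6. n5.lab = -3  [terminal]
7. n6.env = 18  [terminal]
8. n7.lab = 18  [terminal]
9. n4.idx = 7  [C.key + 15]
10. n4.acc = -5  [b₀.lab - 2]
11. n8.hot = "xv"  ["xv"]
12. n9.env = 30  [terminal]
13. n10.key = 16  [terminal]
14. n8.depth = false  [c.key > 16]
15. n3.idx = 19  [C₁.acc + C₀.key + 28]
16. n3.acc = 19  [C₁.idx + 12]
17. n11.sig = false  [C.acc > 19]
18. n12.hot = "nn"  ["nn"]
19. n13.lab = 5  [terminal]
20. n14.key = "ku"  [terminal]
21. n15.key = 20  [terminal]
22. n12.depth = true  [b.lab > 4]
23. n16.hot = "xw"  ["xw"]
24. n17.lab = -3  [terminal]
25. n16.depth = false  [b.lab > -3]
26. n18.sig = 4  [4]
27. n19.env = 25  [terminal]
28. n20.key = 10  [terminal]
29. n21.key = 4  [terminal]
30. n18.wid = false  [c₀.key == c₁.key]
31. n11.cnt = -1  [-1]
32. n11.val = false  [false]
33. n1.wid = true  [B.val == false]
34. n22.key = "wr"  [terminal]
35. n0.depth = true  [A.wid == true]

false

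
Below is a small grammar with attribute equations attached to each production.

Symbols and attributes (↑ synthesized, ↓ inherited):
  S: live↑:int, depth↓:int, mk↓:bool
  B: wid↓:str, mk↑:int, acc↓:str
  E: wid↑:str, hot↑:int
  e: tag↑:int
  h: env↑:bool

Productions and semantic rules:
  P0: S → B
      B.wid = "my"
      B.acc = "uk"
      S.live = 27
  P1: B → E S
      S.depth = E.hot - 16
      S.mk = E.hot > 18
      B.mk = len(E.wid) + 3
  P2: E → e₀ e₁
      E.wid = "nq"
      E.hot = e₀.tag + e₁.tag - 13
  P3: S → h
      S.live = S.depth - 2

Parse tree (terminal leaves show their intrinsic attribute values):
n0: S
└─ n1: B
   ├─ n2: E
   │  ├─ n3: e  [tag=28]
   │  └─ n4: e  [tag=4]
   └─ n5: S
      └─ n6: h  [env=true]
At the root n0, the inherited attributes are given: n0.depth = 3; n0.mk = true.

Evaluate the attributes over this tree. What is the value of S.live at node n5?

1. n0.depth = 3  [given at root]
2. n0.mk = true  [given at root]
3. n1.wid = "my"  ["my"]
4. n1.acc = "uk"  ["uk"]
5. n3.tag = 28  [terminal]
6. n4.tag = 4  [terminal]
7. n2.wid = "nq"  ["nq"]
8. n2.hot = 19  [e₀.tag + e₁.tag - 13]
9. n5.depth = 3  [E.hot - 16]
10. n5.mk = true  [E.hot > 18]
11. n6.env = true  [terminal]
12. n5.live = 1  [S.depth - 2]
13. n1.mk = 5  [len(E.wid) + 3]
14. n0.live = 27  [27]

1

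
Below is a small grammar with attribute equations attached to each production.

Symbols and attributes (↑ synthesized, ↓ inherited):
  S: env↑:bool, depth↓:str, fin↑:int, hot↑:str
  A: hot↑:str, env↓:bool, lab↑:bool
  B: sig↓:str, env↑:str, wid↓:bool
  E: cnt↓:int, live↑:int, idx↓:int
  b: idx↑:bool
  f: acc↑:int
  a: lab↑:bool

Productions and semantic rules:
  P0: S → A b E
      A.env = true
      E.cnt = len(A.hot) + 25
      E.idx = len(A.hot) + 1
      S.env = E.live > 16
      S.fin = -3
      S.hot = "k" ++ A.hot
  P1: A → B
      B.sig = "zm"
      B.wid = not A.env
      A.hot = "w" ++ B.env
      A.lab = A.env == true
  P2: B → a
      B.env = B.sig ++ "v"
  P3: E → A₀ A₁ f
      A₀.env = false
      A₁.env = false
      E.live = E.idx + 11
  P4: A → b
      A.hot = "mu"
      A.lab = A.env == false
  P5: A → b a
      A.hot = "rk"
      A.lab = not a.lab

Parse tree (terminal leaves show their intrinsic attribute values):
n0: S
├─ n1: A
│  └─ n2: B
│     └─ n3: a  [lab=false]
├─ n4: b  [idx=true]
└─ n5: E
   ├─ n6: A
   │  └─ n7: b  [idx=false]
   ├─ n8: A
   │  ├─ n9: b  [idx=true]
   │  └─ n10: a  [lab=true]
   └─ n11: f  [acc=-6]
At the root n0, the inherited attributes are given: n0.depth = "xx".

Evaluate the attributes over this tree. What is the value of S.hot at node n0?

"kwzmv"

1. n0.depth = "xx"  [given at root]
2. n1.env = true  [true]
3. n2.sig = "zm"  ["zm"]
4. n2.wid = false  [not A.env]
5. n3.lab = false  [terminal]
6. n2.env = "zmv"  [B.sig ++ "v"]
7. n1.hot = "wzmv"  ["w" ++ B.env]
8. n1.lab = true  [A.env == true]
9. n4.idx = true  [terminal]
10. n5.cnt = 29  [len(A.hot) + 25]
11. n5.idx = 5  [len(A.hot) + 1]
12. n6.env = false  [false]
13. n7.idx = false  [terminal]
14. n6.hot = "mu"  ["mu"]
15. n6.lab = true  [A.env == false]
16. n8.env = false  [false]
17. n9.idx = true  [terminal]
18. n10.lab = true  [terminal]
19. n8.hot = "rk"  ["rk"]
20. n8.lab = false  [not a.lab]
21. n11.acc = -6  [terminal]
22. n5.live = 16  [E.idx + 11]
23. n0.env = false  [E.live > 16]
24. n0.fin = -3  [-3]
25. n0.hot = "kwzmv"  ["k" ++ A.hot]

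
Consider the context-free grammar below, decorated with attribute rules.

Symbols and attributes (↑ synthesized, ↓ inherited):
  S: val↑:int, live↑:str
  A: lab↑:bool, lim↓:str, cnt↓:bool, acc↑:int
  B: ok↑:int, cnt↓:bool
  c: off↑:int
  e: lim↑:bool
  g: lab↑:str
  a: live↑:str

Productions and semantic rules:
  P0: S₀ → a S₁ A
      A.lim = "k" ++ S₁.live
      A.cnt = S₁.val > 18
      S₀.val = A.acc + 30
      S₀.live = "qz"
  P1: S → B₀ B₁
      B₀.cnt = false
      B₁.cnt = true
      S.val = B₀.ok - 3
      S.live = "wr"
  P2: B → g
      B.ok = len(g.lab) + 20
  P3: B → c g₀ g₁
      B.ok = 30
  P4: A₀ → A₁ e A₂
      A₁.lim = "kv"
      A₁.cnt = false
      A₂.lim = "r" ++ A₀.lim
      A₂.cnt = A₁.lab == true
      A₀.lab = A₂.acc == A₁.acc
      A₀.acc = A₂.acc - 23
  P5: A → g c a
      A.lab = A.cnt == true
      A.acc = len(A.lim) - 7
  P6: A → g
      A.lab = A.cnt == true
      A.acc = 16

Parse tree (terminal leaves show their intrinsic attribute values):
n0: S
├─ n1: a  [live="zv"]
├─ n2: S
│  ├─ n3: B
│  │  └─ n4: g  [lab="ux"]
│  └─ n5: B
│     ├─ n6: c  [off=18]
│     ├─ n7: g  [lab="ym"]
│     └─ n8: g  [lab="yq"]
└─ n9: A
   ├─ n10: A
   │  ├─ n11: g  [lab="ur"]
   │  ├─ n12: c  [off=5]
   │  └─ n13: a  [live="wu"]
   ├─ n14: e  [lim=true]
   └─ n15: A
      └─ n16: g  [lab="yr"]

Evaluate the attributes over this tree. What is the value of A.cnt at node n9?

1. n1.live = "zv"  [terminal]
2. n3.cnt = false  [false]
3. n4.lab = "ux"  [terminal]
4. n3.ok = 22  [len(g.lab) + 20]
5. n5.cnt = true  [true]
6. n6.off = 18  [terminal]
7. n7.lab = "ym"  [terminal]
8. n8.lab = "yq"  [terminal]
9. n5.ok = 30  [30]
10. n2.val = 19  [B₀.ok - 3]
11. n2.live = "wr"  ["wr"]
12. n9.lim = "kwr"  ["k" ++ S₁.live]
13. n9.cnt = true  [S₁.val > 18]
14. n10.lim = "kv"  ["kv"]
15. n10.cnt = false  [false]
16. n11.lab = "ur"  [terminal]
17. n12.off = 5  [terminal]
18. n13.live = "wu"  [terminal]
19. n10.lab = false  [A.cnt == true]
20. n10.acc = -5  [len(A.lim) - 7]
21. n14.lim = true  [terminal]
22. n15.lim = "rkwr"  ["r" ++ A₀.lim]
23. n15.cnt = false  [A₁.lab == true]
24. n16.lab = "yr"  [terminal]
25. n15.lab = false  [A.cnt == true]
26. n15.acc = 16  [16]
27. n9.lab = false  [A₂.acc == A₁.acc]
28. n9.acc = -7  [A₂.acc - 23]
29. n0.val = 23  [A.acc + 30]
30. n0.live = "qz"  ["qz"]

true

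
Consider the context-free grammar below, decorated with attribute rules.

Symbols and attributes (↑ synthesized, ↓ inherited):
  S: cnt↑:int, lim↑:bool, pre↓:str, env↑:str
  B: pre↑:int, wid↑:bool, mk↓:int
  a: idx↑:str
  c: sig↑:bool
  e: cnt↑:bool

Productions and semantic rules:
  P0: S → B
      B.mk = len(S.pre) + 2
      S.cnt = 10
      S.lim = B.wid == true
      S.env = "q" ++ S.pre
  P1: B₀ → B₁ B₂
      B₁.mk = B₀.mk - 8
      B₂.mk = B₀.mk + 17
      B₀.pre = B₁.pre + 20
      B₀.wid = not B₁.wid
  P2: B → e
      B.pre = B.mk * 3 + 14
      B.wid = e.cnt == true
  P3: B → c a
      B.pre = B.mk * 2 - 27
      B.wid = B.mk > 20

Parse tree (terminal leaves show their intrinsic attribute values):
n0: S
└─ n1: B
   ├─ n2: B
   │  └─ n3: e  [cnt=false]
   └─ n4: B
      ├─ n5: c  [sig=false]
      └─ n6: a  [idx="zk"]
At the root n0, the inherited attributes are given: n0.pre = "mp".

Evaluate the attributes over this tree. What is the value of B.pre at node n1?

1. n0.pre = "mp"  [given at root]
2. n1.mk = 4  [len(S.pre) + 2]
3. n2.mk = -4  [B₀.mk - 8]
4. n3.cnt = false  [terminal]
5. n2.pre = 2  [B.mk * 3 + 14]
6. n2.wid = false  [e.cnt == true]
7. n4.mk = 21  [B₀.mk + 17]
8. n5.sig = false  [terminal]
9. n6.idx = "zk"  [terminal]
10. n4.pre = 15  [B.mk * 2 - 27]
11. n4.wid = true  [B.mk > 20]
12. n1.pre = 22  [B₁.pre + 20]
13. n1.wid = true  [not B₁.wid]
14. n0.cnt = 10  [10]
15. n0.lim = true  [B.wid == true]
16. n0.env = "qmp"  ["q" ++ S.pre]

22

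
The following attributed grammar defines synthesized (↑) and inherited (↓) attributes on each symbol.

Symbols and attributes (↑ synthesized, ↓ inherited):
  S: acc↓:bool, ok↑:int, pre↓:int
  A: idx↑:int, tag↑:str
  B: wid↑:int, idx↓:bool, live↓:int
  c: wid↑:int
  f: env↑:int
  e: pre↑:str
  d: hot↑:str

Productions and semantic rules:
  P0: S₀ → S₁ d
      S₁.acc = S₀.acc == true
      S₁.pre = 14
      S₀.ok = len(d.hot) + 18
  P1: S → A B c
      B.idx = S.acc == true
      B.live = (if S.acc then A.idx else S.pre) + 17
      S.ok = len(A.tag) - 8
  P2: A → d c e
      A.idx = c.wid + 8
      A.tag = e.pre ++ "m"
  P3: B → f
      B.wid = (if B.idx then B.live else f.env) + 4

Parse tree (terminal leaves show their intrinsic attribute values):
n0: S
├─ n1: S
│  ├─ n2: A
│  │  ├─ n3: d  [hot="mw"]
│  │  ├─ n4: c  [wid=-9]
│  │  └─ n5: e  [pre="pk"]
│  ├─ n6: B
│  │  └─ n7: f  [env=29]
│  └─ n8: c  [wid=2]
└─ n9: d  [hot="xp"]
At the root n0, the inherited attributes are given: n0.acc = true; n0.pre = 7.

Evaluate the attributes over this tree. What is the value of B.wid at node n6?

20

1. n0.acc = true  [given at root]
2. n0.pre = 7  [given at root]
3. n1.acc = true  [S₀.acc == true]
4. n1.pre = 14  [14]
5. n3.hot = "mw"  [terminal]
6. n4.wid = -9  [terminal]
7. n5.pre = "pk"  [terminal]
8. n2.idx = -1  [c.wid + 8]
9. n2.tag = "pkm"  [e.pre ++ "m"]
10. n6.idx = true  [S.acc == true]
11. n6.live = 16  [(if S.acc then A.idx else S.pre) + 17]
12. n7.env = 29  [terminal]
13. n6.wid = 20  [(if B.idx then B.live else f.env) + 4]
14. n8.wid = 2  [terminal]
15. n1.ok = -5  [len(A.tag) - 8]
16. n9.hot = "xp"  [terminal]
17. n0.ok = 20  [len(d.hot) + 18]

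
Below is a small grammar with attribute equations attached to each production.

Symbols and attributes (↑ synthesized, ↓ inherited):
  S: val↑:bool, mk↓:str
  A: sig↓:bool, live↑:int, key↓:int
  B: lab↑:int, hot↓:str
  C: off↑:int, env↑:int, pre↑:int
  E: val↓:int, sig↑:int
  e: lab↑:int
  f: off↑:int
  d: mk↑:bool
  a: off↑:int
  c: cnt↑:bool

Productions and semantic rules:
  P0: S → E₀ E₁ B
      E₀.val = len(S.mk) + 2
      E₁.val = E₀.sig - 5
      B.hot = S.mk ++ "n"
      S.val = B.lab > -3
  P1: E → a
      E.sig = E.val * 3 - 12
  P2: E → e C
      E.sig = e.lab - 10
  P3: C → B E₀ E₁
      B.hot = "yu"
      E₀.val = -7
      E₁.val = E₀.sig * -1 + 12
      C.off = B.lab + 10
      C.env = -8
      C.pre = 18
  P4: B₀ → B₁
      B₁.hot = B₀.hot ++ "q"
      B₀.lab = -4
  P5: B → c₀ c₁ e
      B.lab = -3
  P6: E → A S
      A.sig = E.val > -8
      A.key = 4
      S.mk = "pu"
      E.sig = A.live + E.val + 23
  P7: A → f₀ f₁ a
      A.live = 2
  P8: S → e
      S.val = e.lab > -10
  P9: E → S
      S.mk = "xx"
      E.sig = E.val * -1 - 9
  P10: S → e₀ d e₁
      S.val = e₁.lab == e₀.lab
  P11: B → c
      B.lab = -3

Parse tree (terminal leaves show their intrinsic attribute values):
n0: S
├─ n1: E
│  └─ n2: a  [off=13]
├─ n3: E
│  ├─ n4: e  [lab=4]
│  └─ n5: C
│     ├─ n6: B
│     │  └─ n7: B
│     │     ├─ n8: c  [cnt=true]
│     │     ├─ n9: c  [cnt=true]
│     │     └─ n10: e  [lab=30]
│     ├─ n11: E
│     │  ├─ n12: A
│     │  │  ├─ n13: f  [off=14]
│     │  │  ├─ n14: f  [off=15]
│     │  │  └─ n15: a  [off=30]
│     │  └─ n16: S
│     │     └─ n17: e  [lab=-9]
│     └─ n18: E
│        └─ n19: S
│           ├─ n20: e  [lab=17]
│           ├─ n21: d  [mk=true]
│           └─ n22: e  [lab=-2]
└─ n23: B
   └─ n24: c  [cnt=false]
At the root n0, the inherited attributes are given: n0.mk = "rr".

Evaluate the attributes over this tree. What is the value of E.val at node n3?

1. n0.mk = "rr"  [given at root]
2. n1.val = 4  [len(S.mk) + 2]
3. n2.off = 13  [terminal]
4. n1.sig = 0  [E.val * 3 - 12]
5. n3.val = -5  [E₀.sig - 5]
6. n4.lab = 4  [terminal]
7. n6.hot = "yu"  ["yu"]
8. n7.hot = "yuq"  [B₀.hot ++ "q"]
9. n8.cnt = true  [terminal]
10. n9.cnt = true  [terminal]
11. n10.lab = 30  [terminal]
12. n7.lab = -3  [-3]
13. n6.lab = -4  [-4]
14. n11.val = -7  [-7]
15. n12.sig = true  [E.val > -8]
16. n12.key = 4  [4]
17. n13.off = 14  [terminal]
18. n14.off = 15  [terminal]
19. n15.off = 30  [terminal]
20. n12.live = 2  [2]
21. n16.mk = "pu"  ["pu"]
22. n17.lab = -9  [terminal]
23. n16.val = true  [e.lab > -10]
24. n11.sig = 18  [A.live + E.val + 23]
25. n18.val = -6  [E₀.sig * -1 + 12]
26. n19.mk = "xx"  ["xx"]
27. n20.lab = 17  [terminal]
28. n21.mk = true  [terminal]
29. n22.lab = -2  [terminal]
30. n19.val = false  [e₁.lab == e₀.lab]
31. n18.sig = -3  [E.val * -1 - 9]
32. n5.off = 6  [B.lab + 10]
33. n5.env = -8  [-8]
34. n5.pre = 18  [18]
35. n3.sig = -6  [e.lab - 10]
36. n23.hot = "rrn"  [S.mk ++ "n"]
37. n24.cnt = false  [terminal]
38. n23.lab = -3  [-3]
39. n0.val = false  [B.lab > -3]

-5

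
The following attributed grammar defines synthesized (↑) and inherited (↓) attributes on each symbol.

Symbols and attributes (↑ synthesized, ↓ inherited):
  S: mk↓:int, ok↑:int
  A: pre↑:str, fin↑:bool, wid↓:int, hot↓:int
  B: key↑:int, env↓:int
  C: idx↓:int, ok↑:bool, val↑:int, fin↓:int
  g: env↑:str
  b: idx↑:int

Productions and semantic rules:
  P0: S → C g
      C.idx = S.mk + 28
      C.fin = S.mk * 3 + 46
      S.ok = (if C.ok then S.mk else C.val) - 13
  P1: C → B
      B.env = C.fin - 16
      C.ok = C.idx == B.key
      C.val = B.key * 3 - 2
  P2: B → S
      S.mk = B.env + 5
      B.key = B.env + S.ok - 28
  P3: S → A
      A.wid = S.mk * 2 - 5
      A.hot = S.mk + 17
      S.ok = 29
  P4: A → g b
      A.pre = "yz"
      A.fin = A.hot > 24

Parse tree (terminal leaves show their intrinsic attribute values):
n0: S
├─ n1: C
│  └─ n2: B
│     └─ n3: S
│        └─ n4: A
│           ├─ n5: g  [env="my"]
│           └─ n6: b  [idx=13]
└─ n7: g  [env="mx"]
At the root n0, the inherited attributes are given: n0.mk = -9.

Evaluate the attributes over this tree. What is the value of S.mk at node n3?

1. n0.mk = -9  [given at root]
2. n1.idx = 19  [S.mk + 28]
3. n1.fin = 19  [S.mk * 3 + 46]
4. n2.env = 3  [C.fin - 16]
5. n3.mk = 8  [B.env + 5]
6. n4.wid = 11  [S.mk * 2 - 5]
7. n4.hot = 25  [S.mk + 17]
8. n5.env = "my"  [terminal]
9. n6.idx = 13  [terminal]
10. n4.pre = "yz"  ["yz"]
11. n4.fin = true  [A.hot > 24]
12. n3.ok = 29  [29]
13. n2.key = 4  [B.env + S.ok - 28]
14. n1.ok = false  [C.idx == B.key]
15. n1.val = 10  [B.key * 3 - 2]
16. n7.env = "mx"  [terminal]
17. n0.ok = -3  [(if C.ok then S.mk else C.val) - 13]

8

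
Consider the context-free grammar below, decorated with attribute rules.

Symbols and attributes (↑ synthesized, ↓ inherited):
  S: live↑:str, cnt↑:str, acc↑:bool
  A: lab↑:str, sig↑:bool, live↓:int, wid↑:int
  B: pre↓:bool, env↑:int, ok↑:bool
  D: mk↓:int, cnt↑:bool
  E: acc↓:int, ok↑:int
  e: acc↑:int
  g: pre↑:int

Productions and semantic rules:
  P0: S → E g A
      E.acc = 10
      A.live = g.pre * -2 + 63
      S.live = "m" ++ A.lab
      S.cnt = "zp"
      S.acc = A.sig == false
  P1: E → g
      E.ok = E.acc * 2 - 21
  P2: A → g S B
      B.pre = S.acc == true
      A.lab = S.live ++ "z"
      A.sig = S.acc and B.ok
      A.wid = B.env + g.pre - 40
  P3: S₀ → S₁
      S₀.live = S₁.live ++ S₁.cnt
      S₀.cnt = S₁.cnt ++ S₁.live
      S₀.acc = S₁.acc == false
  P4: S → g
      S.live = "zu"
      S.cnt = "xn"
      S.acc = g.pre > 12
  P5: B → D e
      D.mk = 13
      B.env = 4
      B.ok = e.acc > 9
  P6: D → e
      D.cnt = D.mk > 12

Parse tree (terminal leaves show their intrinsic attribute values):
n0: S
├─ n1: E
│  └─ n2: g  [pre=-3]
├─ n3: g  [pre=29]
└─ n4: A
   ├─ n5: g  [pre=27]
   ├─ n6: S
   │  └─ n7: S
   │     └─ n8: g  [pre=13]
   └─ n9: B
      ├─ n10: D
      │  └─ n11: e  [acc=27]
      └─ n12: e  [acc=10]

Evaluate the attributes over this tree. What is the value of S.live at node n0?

"mzuxnz"

1. n1.acc = 10  [10]
2. n2.pre = -3  [terminal]
3. n1.ok = -1  [E.acc * 2 - 21]
4. n3.pre = 29  [terminal]
5. n4.live = 5  [g.pre * -2 + 63]
6. n5.pre = 27  [terminal]
7. n8.pre = 13  [terminal]
8. n7.live = "zu"  ["zu"]
9. n7.cnt = "xn"  ["xn"]
10. n7.acc = true  [g.pre > 12]
11. n6.live = "zuxn"  [S₁.live ++ S₁.cnt]
12. n6.cnt = "xnzu"  [S₁.cnt ++ S₁.live]
13. n6.acc = false  [S₁.acc == false]
14. n9.pre = false  [S.acc == true]
15. n10.mk = 13  [13]
16. n11.acc = 27  [terminal]
17. n10.cnt = true  [D.mk > 12]
18. n12.acc = 10  [terminal]
19. n9.env = 4  [4]
20. n9.ok = true  [e.acc > 9]
21. n4.lab = "zuxnz"  [S.live ++ "z"]
22. n4.sig = false  [S.acc and B.ok]
23. n4.wid = -9  [B.env + g.pre - 40]
24. n0.live = "mzuxnz"  ["m" ++ A.lab]
25. n0.cnt = "zp"  ["zp"]
26. n0.acc = true  [A.sig == false]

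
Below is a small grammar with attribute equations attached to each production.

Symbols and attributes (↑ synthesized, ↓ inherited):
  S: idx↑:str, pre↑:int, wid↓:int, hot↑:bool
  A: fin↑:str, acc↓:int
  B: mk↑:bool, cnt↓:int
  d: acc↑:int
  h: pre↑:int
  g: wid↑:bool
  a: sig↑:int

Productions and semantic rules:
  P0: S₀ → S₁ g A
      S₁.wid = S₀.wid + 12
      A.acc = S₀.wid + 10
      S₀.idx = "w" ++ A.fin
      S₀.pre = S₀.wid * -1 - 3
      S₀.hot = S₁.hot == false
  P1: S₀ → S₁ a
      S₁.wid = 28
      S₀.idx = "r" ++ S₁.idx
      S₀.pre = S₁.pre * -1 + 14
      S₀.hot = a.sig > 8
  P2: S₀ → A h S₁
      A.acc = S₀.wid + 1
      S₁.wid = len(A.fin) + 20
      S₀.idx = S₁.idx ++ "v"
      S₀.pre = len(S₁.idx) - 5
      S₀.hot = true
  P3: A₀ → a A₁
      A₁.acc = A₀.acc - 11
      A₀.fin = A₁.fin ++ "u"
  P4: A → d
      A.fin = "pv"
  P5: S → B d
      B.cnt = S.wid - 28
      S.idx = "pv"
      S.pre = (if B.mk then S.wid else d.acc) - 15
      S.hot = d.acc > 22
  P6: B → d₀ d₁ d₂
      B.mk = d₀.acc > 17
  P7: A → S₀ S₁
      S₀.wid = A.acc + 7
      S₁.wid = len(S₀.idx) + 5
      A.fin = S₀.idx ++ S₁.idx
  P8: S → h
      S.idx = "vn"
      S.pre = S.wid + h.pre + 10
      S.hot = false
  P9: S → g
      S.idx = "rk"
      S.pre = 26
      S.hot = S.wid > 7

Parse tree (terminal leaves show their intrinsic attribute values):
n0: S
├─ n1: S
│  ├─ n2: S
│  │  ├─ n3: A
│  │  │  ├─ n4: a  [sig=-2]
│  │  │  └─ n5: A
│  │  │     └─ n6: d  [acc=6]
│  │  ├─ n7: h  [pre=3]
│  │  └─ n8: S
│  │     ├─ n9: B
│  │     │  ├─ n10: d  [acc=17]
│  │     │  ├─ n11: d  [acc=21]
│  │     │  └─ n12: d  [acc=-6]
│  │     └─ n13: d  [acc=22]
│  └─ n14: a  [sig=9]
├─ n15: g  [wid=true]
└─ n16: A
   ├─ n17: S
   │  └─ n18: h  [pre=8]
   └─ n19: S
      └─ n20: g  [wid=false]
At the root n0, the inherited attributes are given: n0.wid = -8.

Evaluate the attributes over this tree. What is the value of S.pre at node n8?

1. n0.wid = -8  [given at root]
2. n1.wid = 4  [S₀.wid + 12]
3. n2.wid = 28  [28]
4. n3.acc = 29  [S₀.wid + 1]
5. n4.sig = -2  [terminal]
6. n5.acc = 18  [A₀.acc - 11]
7. n6.acc = 6  [terminal]
8. n5.fin = "pv"  ["pv"]
9. n3.fin = "pvu"  [A₁.fin ++ "u"]
10. n7.pre = 3  [terminal]
11. n8.wid = 23  [len(A.fin) + 20]
12. n9.cnt = -5  [S.wid - 28]
13. n10.acc = 17  [terminal]
14. n11.acc = 21  [terminal]
15. n12.acc = -6  [terminal]
16. n9.mk = false  [d₀.acc > 17]
17. n13.acc = 22  [terminal]
18. n8.idx = "pv"  ["pv"]
19. n8.pre = 7  [(if B.mk then S.wid else d.acc) - 15]
20. n8.hot = false  [d.acc > 22]
21. n2.idx = "pvv"  [S₁.idx ++ "v"]
22. n2.pre = -3  [len(S₁.idx) - 5]
23. n2.hot = true  [true]
24. n14.sig = 9  [terminal]
25. n1.idx = "rpvv"  ["r" ++ S₁.idx]
26. n1.pre = 17  [S₁.pre * -1 + 14]
27. n1.hot = true  [a.sig > 8]
28. n15.wid = true  [terminal]
29. n16.acc = 2  [S₀.wid + 10]
30. n17.wid = 9  [A.acc + 7]
31. n18.pre = 8  [terminal]
32. n17.idx = "vn"  ["vn"]
33. n17.pre = 27  [S.wid + h.pre + 10]
34. n17.hot = false  [false]
35. n19.wid = 7  [len(S₀.idx) + 5]
36. n20.wid = false  [terminal]
37. n19.idx = "rk"  ["rk"]
38. n19.pre = 26  [26]
39. n19.hot = false  [S.wid > 7]
40. n16.fin = "vnrk"  [S₀.idx ++ S₁.idx]
41. n0.idx = "wvnrk"  ["w" ++ A.fin]
42. n0.pre = 5  [S₀.wid * -1 - 3]
43. n0.hot = false  [S₁.hot == false]

7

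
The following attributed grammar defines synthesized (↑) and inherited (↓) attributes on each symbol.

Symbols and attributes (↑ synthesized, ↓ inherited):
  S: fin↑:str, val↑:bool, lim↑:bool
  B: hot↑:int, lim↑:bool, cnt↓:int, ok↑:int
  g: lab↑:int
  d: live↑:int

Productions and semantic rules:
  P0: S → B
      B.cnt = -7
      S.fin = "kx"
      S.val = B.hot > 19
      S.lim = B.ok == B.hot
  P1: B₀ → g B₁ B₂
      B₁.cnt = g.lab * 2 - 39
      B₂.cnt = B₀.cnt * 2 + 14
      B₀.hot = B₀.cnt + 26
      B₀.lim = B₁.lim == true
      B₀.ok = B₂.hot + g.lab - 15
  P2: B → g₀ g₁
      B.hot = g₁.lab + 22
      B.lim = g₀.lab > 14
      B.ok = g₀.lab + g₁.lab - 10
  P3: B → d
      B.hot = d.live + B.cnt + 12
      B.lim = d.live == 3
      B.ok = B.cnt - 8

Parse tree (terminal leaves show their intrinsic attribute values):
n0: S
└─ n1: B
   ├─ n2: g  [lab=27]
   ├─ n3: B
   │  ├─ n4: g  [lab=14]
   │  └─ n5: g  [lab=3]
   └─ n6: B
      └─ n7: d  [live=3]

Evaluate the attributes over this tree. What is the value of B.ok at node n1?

27

1. n1.cnt = -7  [-7]
2. n2.lab = 27  [terminal]
3. n3.cnt = 15  [g.lab * 2 - 39]
4. n4.lab = 14  [terminal]
5. n5.lab = 3  [terminal]
6. n3.hot = 25  [g₁.lab + 22]
7. n3.lim = false  [g₀.lab > 14]
8. n3.ok = 7  [g₀.lab + g₁.lab - 10]
9. n6.cnt = 0  [B₀.cnt * 2 + 14]
10. n7.live = 3  [terminal]
11. n6.hot = 15  [d.live + B.cnt + 12]
12. n6.lim = true  [d.live == 3]
13. n6.ok = -8  [B.cnt - 8]
14. n1.hot = 19  [B₀.cnt + 26]
15. n1.lim = false  [B₁.lim == true]
16. n1.ok = 27  [B₂.hot + g.lab - 15]
17. n0.fin = "kx"  ["kx"]
18. n0.val = false  [B.hot > 19]
19. n0.lim = false  [B.ok == B.hot]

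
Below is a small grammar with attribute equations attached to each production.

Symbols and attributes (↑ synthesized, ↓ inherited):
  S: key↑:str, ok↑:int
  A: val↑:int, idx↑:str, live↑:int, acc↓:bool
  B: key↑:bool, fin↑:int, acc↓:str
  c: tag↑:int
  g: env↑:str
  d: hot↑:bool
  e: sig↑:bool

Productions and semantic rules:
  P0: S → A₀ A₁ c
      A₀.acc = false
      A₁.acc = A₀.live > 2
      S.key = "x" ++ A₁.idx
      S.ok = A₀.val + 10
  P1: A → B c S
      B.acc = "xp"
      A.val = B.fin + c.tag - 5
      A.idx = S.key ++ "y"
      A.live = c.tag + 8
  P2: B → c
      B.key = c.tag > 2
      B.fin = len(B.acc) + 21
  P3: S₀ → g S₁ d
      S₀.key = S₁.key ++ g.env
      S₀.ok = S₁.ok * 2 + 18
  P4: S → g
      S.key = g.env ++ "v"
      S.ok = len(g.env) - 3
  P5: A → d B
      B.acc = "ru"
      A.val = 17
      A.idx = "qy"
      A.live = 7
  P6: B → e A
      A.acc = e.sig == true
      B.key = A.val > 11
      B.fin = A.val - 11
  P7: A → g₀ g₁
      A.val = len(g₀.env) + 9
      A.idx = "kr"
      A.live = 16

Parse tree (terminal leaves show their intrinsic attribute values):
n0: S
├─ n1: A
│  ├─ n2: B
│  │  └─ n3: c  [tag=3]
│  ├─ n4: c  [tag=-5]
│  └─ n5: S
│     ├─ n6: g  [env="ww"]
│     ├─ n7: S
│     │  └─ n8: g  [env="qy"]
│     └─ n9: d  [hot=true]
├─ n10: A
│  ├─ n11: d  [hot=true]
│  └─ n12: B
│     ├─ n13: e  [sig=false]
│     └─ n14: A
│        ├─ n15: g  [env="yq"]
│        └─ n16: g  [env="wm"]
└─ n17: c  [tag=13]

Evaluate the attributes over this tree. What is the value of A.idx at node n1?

1. n1.acc = false  [false]
2. n2.acc = "xp"  ["xp"]
3. n3.tag = 3  [terminal]
4. n2.key = true  [c.tag > 2]
5. n2.fin = 23  [len(B.acc) + 21]
6. n4.tag = -5  [terminal]
7. n6.env = "ww"  [terminal]
8. n8.env = "qy"  [terminal]
9. n7.key = "qyv"  [g.env ++ "v"]
10. n7.ok = -1  [len(g.env) - 3]
11. n9.hot = true  [terminal]
12. n5.key = "qyvww"  [S₁.key ++ g.env]
13. n5.ok = 16  [S₁.ok * 2 + 18]
14. n1.val = 13  [B.fin + c.tag - 5]
15. n1.idx = "qyvwwy"  [S.key ++ "y"]
16. n1.live = 3  [c.tag + 8]
17. n10.acc = true  [A₀.live > 2]
18. n11.hot = true  [terminal]
19. n12.acc = "ru"  ["ru"]
20. n13.sig = false  [terminal]
21. n14.acc = false  [e.sig == true]
22. n15.env = "yq"  [terminal]
23. n16.env = "wm"  [terminal]
24. n14.val = 11  [len(g₀.env) + 9]
25. n14.idx = "kr"  ["kr"]
26. n14.live = 16  [16]
27. n12.key = false  [A.val > 11]
28. n12.fin = 0  [A.val - 11]
29. n10.val = 17  [17]
30. n10.idx = "qy"  ["qy"]
31. n10.live = 7  [7]
32. n17.tag = 13  [terminal]
33. n0.key = "xqy"  ["x" ++ A₁.idx]
34. n0.ok = 23  [A₀.val + 10]

"qyvwwy"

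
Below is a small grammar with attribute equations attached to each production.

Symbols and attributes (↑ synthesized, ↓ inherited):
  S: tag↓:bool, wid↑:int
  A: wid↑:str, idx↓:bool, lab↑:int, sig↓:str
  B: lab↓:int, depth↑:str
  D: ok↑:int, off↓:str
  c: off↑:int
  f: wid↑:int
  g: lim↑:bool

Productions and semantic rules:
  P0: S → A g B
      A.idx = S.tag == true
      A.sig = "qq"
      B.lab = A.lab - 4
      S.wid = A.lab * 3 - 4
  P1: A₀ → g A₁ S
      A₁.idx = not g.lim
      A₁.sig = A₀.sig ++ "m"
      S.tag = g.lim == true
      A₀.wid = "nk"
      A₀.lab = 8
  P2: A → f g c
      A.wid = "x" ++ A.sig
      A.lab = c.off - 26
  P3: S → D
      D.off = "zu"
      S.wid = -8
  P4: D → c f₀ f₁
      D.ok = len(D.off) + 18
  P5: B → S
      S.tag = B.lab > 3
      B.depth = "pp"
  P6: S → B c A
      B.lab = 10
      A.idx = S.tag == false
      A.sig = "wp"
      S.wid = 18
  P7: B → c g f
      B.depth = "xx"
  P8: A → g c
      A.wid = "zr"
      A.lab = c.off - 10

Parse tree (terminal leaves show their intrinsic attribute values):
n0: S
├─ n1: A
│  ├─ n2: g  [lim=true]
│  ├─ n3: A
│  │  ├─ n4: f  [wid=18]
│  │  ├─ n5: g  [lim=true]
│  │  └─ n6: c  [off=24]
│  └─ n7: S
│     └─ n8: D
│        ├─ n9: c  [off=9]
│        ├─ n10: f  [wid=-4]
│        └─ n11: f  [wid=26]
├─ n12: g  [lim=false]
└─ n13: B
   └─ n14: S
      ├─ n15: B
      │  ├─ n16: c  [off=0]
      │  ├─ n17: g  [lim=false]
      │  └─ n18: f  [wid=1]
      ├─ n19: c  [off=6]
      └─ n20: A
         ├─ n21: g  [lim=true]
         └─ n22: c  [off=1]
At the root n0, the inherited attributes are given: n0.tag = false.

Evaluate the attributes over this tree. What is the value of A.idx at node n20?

false

1. n0.tag = false  [given at root]
2. n1.idx = false  [S.tag == true]
3. n1.sig = "qq"  ["qq"]
4. n2.lim = true  [terminal]
5. n3.idx = false  [not g.lim]
6. n3.sig = "qqm"  [A₀.sig ++ "m"]
7. n4.wid = 18  [terminal]
8. n5.lim = true  [terminal]
9. n6.off = 24  [terminal]
10. n3.wid = "xqqm"  ["x" ++ A.sig]
11. n3.lab = -2  [c.off - 26]
12. n7.tag = true  [g.lim == true]
13. n8.off = "zu"  ["zu"]
14. n9.off = 9  [terminal]
15. n10.wid = -4  [terminal]
16. n11.wid = 26  [terminal]
17. n8.ok = 20  [len(D.off) + 18]
18. n7.wid = -8  [-8]
19. n1.wid = "nk"  ["nk"]
20. n1.lab = 8  [8]
21. n12.lim = false  [terminal]
22. n13.lab = 4  [A.lab - 4]
23. n14.tag = true  [B.lab > 3]
24. n15.lab = 10  [10]
25. n16.off = 0  [terminal]
26. n17.lim = false  [terminal]
27. n18.wid = 1  [terminal]
28. n15.depth = "xx"  ["xx"]
29. n19.off = 6  [terminal]
30. n20.idx = false  [S.tag == false]
31. n20.sig = "wp"  ["wp"]
32. n21.lim = true  [terminal]
33. n22.off = 1  [terminal]
34. n20.wid = "zr"  ["zr"]
35. n20.lab = -9  [c.off - 10]
36. n14.wid = 18  [18]
37. n13.depth = "pp"  ["pp"]
38. n0.wid = 20  [A.lab * 3 - 4]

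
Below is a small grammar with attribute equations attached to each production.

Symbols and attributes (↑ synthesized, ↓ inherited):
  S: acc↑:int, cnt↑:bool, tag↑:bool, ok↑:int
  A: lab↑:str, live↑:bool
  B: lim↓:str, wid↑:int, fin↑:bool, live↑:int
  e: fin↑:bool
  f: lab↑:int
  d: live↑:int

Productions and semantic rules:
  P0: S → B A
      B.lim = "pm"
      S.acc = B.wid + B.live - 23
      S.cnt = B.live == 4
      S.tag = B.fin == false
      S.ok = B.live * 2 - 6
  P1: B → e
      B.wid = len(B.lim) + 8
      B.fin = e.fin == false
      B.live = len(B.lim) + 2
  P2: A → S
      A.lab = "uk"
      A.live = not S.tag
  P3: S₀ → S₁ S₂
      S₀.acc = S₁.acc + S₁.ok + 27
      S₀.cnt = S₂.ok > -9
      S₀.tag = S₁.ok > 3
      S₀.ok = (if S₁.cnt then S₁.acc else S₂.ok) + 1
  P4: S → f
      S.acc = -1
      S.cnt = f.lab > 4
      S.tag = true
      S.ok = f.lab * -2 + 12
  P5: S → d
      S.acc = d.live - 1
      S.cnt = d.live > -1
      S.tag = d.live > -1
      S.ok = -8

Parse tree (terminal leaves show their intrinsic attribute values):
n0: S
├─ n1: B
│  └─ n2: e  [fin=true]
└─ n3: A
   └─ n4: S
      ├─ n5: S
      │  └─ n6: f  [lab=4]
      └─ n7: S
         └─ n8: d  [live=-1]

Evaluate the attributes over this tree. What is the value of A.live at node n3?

1. n1.lim = "pm"  ["pm"]
2. n2.fin = true  [terminal]
3. n1.wid = 10  [len(B.lim) + 8]
4. n1.fin = false  [e.fin == false]
5. n1.live = 4  [len(B.lim) + 2]
6. n6.lab = 4  [terminal]
7. n5.acc = -1  [-1]
8. n5.cnt = false  [f.lab > 4]
9. n5.tag = true  [true]
10. n5.ok = 4  [f.lab * -2 + 12]
11. n8.live = -1  [terminal]
12. n7.acc = -2  [d.live - 1]
13. n7.cnt = false  [d.live > -1]
14. n7.tag = false  [d.live > -1]
15. n7.ok = -8  [-8]
16. n4.acc = 30  [S₁.acc + S₁.ok + 27]
17. n4.cnt = true  [S₂.ok > -9]
18. n4.tag = true  [S₁.ok > 3]
19. n4.ok = -7  [(if S₁.cnt then S₁.acc else S₂.ok) + 1]
20. n3.lab = "uk"  ["uk"]
21. n3.live = false  [not S.tag]
22. n0.acc = -9  [B.wid + B.live - 23]
23. n0.cnt = true  [B.live == 4]
24. n0.tag = true  [B.fin == false]
25. n0.ok = 2  [B.live * 2 - 6]

false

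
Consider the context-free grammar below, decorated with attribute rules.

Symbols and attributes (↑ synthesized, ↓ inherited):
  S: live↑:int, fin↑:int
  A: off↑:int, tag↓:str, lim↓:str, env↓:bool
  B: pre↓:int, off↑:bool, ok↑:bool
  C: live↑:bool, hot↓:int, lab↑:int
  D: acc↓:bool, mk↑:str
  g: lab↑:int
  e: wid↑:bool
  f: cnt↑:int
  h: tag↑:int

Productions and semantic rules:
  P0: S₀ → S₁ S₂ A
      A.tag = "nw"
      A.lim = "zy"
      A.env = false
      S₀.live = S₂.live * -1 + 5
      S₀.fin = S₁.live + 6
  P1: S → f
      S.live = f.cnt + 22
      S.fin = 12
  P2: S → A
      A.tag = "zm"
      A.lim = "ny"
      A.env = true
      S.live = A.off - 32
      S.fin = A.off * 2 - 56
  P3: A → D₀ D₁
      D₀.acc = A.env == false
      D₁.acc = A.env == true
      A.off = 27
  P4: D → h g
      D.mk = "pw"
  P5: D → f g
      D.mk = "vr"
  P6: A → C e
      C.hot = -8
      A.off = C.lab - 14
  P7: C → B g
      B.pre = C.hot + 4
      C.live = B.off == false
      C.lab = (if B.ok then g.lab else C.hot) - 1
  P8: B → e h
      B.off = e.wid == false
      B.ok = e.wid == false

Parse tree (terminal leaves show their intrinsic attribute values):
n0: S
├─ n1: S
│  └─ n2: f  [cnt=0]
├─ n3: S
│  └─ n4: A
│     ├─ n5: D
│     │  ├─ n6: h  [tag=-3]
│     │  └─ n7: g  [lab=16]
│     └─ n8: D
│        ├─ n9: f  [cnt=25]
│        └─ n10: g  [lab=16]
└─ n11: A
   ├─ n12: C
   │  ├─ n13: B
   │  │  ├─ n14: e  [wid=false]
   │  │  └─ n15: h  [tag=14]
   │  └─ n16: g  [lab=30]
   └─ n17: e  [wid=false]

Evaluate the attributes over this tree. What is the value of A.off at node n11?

1. n2.cnt = 0  [terminal]
2. n1.live = 22  [f.cnt + 22]
3. n1.fin = 12  [12]
4. n4.tag = "zm"  ["zm"]
5. n4.lim = "ny"  ["ny"]
6. n4.env = true  [true]
7. n5.acc = false  [A.env == false]
8. n6.tag = -3  [terminal]
9. n7.lab = 16  [terminal]
10. n5.mk = "pw"  ["pw"]
11. n8.acc = true  [A.env == true]
12. n9.cnt = 25  [terminal]
13. n10.lab = 16  [terminal]
14. n8.mk = "vr"  ["vr"]
15. n4.off = 27  [27]
16. n3.live = -5  [A.off - 32]
17. n3.fin = -2  [A.off * 2 - 56]
18. n11.tag = "nw"  ["nw"]
19. n11.lim = "zy"  ["zy"]
20. n11.env = false  [false]
21. n12.hot = -8  [-8]
22. n13.pre = -4  [C.hot + 4]
23. n14.wid = false  [terminal]
24. n15.tag = 14  [terminal]
25. n13.off = true  [e.wid == false]
26. n13.ok = true  [e.wid == false]
27. n16.lab = 30  [terminal]
28. n12.live = false  [B.off == false]
29. n12.lab = 29  [(if B.ok then g.lab else C.hot) - 1]
30. n17.wid = false  [terminal]
31. n11.off = 15  [C.lab - 14]
32. n0.live = 10  [S₂.live * -1 + 5]
33. n0.fin = 28  [S₁.live + 6]

15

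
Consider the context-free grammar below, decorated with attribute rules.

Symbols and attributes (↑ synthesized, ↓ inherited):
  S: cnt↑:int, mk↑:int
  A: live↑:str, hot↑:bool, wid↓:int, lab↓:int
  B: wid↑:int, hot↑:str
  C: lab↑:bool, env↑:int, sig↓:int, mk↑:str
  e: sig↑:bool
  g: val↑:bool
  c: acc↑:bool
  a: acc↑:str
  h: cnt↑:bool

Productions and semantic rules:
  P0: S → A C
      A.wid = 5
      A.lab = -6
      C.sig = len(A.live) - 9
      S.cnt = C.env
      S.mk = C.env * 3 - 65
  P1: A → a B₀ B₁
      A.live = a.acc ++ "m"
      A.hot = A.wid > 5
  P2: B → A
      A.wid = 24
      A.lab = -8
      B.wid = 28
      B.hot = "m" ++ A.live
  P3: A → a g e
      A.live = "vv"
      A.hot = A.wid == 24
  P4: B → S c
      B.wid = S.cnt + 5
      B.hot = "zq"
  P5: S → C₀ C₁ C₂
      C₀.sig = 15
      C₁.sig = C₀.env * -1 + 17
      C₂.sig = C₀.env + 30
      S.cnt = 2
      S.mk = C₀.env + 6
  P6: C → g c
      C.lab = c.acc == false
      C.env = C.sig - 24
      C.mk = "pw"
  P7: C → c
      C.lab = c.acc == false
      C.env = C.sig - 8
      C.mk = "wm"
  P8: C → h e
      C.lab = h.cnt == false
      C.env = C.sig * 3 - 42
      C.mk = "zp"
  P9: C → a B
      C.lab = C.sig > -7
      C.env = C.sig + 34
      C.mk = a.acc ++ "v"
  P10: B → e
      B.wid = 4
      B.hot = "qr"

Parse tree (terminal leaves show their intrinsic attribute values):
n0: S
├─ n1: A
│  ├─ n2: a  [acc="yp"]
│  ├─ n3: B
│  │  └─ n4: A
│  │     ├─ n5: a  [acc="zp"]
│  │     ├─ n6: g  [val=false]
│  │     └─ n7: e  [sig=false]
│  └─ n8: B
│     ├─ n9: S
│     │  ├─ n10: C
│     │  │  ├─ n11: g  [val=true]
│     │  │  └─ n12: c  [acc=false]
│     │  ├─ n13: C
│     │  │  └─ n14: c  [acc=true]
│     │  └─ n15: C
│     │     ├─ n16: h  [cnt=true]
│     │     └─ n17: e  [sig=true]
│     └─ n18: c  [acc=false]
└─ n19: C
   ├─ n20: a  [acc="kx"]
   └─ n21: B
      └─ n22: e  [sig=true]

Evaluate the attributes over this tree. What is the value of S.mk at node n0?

19

1. n1.wid = 5  [5]
2. n1.lab = -6  [-6]
3. n2.acc = "yp"  [terminal]
4. n4.wid = 24  [24]
5. n4.lab = -8  [-8]
6. n5.acc = "zp"  [terminal]
7. n6.val = false  [terminal]
8. n7.sig = false  [terminal]
9. n4.live = "vv"  ["vv"]
10. n4.hot = true  [A.wid == 24]
11. n3.wid = 28  [28]
12. n3.hot = "mvv"  ["m" ++ A.live]
13. n10.sig = 15  [15]
14. n11.val = true  [terminal]
15. n12.acc = false  [terminal]
16. n10.lab = true  [c.acc == false]
17. n10.env = -9  [C.sig - 24]
18. n10.mk = "pw"  ["pw"]
19. n13.sig = 26  [C₀.env * -1 + 17]
20. n14.acc = true  [terminal]
21. n13.lab = false  [c.acc == false]
22. n13.env = 18  [C.sig - 8]
23. n13.mk = "wm"  ["wm"]
24. n15.sig = 21  [C₀.env + 30]
25. n16.cnt = true  [terminal]
26. n17.sig = true  [terminal]
27. n15.lab = false  [h.cnt == false]
28. n15.env = 21  [C.sig * 3 - 42]
29. n15.mk = "zp"  ["zp"]
30. n9.cnt = 2  [2]
31. n9.mk = -3  [C₀.env + 6]
32. n18.acc = false  [terminal]
33. n8.wid = 7  [S.cnt + 5]
34. n8.hot = "zq"  ["zq"]
35. n1.live = "ypm"  [a.acc ++ "m"]
36. n1.hot = false  [A.wid > 5]
37. n19.sig = -6  [len(A.live) - 9]
38. n20.acc = "kx"  [terminal]
39. n22.sig = true  [terminal]
40. n21.wid = 4  [4]
41. n21.hot = "qr"  ["qr"]
42. n19.lab = true  [C.sig > -7]
43. n19.env = 28  [C.sig + 34]
44. n19.mk = "kxv"  [a.acc ++ "v"]
45. n0.cnt = 28  [C.env]
46. n0.mk = 19  [C.env * 3 - 65]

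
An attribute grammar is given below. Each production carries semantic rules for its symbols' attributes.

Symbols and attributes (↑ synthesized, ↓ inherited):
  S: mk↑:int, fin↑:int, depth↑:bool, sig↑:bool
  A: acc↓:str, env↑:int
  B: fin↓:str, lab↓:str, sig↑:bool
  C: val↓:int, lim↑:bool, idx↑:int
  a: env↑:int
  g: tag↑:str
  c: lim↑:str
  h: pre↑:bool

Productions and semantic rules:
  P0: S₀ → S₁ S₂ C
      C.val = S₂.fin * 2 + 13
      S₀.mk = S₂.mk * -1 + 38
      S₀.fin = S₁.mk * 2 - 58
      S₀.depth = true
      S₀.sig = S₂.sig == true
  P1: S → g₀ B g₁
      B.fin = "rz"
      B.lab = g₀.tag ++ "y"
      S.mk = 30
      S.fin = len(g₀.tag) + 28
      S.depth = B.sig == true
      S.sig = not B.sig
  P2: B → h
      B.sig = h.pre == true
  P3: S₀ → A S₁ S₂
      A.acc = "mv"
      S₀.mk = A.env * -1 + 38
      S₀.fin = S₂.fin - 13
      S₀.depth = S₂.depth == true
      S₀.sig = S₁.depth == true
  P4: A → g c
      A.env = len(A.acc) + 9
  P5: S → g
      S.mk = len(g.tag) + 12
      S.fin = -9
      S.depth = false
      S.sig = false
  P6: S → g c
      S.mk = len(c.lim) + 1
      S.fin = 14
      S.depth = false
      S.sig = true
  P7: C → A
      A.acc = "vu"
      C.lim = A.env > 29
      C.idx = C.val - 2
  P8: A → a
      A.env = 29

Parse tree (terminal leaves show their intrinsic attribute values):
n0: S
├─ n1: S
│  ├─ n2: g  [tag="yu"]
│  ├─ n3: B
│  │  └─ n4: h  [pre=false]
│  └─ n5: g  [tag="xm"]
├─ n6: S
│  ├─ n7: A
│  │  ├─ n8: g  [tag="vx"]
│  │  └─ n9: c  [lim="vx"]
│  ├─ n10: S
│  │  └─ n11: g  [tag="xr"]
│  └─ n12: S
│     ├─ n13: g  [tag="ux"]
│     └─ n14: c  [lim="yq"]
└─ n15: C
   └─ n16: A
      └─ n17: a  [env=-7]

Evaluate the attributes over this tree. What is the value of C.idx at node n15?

1. n2.tag = "yu"  [terminal]
2. n3.fin = "rz"  ["rz"]
3. n3.lab = "yuy"  [g₀.tag ++ "y"]
4. n4.pre = false  [terminal]
5. n3.sig = false  [h.pre == true]
6. n5.tag = "xm"  [terminal]
7. n1.mk = 30  [30]
8. n1.fin = 30  [len(g₀.tag) + 28]
9. n1.depth = false  [B.sig == true]
10. n1.sig = true  [not B.sig]
11. n7.acc = "mv"  ["mv"]
12. n8.tag = "vx"  [terminal]
13. n9.lim = "vx"  [terminal]
14. n7.env = 11  [len(A.acc) + 9]
15. n11.tag = "xr"  [terminal]
16. n10.mk = 14  [len(g.tag) + 12]
17. n10.fin = -9  [-9]
18. n10.depth = false  [false]
19. n10.sig = false  [false]
20. n13.tag = "ux"  [terminal]
21. n14.lim = "yq"  [terminal]
22. n12.mk = 3  [len(c.lim) + 1]
23. n12.fin = 14  [14]
24. n12.depth = false  [false]
25. n12.sig = true  [true]
26. n6.mk = 27  [A.env * -1 + 38]
27. n6.fin = 1  [S₂.fin - 13]
28. n6.depth = false  [S₂.depth == true]
29. n6.sig = false  [S₁.depth == true]
30. n15.val = 15  [S₂.fin * 2 + 13]
31. n16.acc = "vu"  ["vu"]
32. n17.env = -7  [terminal]
33. n16.env = 29  [29]
34. n15.lim = false  [A.env > 29]
35. n15.idx = 13  [C.val - 2]
36. n0.mk = 11  [S₂.mk * -1 + 38]
37. n0.fin = 2  [S₁.mk * 2 - 58]
38. n0.depth = true  [true]
39. n0.sig = false  [S₂.sig == true]

13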